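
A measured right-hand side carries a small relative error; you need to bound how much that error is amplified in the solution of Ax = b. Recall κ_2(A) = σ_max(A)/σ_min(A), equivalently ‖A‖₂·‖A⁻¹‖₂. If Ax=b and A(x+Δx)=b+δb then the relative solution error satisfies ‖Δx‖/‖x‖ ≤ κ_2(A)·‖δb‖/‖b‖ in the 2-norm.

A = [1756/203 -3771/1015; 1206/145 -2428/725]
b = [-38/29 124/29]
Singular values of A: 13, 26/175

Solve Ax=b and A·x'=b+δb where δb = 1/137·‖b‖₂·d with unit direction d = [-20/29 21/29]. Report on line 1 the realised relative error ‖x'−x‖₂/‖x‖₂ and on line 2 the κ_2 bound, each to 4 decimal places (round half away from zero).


0.0082
0.6387

σ_max = 13, σ_min = 26/175
condition number: 13 ÷ (26/175) = 87.5000
worst-case relative error ≤ 87.5000 × 1/137 = 0.6387
solve Ax = b  →  x = [10.4970 24.7929]
‖b‖ = 4.4721, ‖x‖ = 26.9235
δb = ε·‖b‖·d = [-0.0225 0.0236]; solving A·Δx = δb gives ‖Δx‖ = 0.2197
relative error = 0.0082
tightness: 0.0082 against a bound of 0.6387 (unrounded ratio ≈ 0.0128)


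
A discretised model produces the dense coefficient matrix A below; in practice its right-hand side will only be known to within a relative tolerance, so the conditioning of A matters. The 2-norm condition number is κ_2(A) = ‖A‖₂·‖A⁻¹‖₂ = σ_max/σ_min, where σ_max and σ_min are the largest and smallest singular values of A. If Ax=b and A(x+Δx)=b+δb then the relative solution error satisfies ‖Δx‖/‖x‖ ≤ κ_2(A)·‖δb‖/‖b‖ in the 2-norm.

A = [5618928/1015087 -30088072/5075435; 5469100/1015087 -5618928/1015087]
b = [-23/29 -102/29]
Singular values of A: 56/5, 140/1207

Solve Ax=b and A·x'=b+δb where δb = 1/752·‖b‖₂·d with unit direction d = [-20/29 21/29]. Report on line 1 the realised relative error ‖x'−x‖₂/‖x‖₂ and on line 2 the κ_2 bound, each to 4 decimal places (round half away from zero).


0.0024
0.1284

from the listed singular values, σ₁ = 56/5, σ_n = 140/1207
κ = σ_max/σ_min = (56/5)/(140/1207) = 96.5600
bound on ‖Δx‖/‖x‖: κ·ε = 96.5600·1/752 = 0.1284
solve Ax = b  →  x = [-12.6709 -11.6977]
‖b‖ = 3.6056, ‖x‖ = 17.2449
re-solving with b+δb shifts x by Δx of norm 0.0413
realised ‖Δx‖/‖x‖ = 0.0024
tightness: 0.0024 against a bound of 0.1284 (unrounded ratio ≈ 0.0187)


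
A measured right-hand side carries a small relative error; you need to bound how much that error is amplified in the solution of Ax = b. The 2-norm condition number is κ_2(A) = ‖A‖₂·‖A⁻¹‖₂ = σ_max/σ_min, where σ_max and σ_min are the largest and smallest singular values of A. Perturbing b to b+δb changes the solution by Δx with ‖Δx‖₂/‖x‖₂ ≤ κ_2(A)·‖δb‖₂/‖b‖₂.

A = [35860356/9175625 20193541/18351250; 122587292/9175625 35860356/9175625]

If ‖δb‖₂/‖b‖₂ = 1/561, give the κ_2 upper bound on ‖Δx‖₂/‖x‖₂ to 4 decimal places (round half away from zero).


AᵀA = [26101774867744/134707350625 7612956346842/134707350625; 7612956346842/134707350625 8882623404649/538829402500]; tr = 181263556601/862127044, det = 70728100/215531761
λ_max, λ_min = (181263556601/862127044 ± √32855501325919438890801/743263039996177936)/2 = 841/4, 336400/215531761
κ_2(A) = √(λ_max/λ_min) = √((841/4) / (336400/215531761)) = 367.0250
perturbation bound = 367.0250·1/561 = 0.6542

0.6542


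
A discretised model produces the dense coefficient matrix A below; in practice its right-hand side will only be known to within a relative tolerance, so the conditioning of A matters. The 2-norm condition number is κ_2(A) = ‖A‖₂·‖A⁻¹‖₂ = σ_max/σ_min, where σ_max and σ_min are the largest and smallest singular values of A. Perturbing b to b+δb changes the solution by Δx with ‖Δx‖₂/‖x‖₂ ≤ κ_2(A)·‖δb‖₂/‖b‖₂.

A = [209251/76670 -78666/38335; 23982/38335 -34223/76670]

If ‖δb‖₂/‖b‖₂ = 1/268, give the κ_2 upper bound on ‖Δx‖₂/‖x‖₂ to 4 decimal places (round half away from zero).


M = AᵀA = [27416137/3496900 -5140296/874225; -5140296/874225 15422113/3496900]. tr(M)=856765/69938, det(M)=2401/559504
char-poly roots: 49/4 and 49/139876
κ = σ_max/σ_min = (7/2)/(7/374) = 187.0000
κ_2(A)·‖δb‖/‖b‖ = 0.6978

0.6978


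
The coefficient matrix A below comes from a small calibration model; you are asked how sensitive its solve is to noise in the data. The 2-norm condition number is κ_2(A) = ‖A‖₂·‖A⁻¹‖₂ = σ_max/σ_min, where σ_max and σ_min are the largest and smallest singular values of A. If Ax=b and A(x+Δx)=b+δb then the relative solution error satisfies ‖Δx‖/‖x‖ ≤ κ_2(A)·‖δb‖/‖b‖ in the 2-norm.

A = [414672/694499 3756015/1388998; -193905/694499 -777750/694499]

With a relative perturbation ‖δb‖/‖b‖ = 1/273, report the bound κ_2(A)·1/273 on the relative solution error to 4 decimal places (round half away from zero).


0.3818

M = AᵀA = [1239952761/2854016929 5500394910/2854016929; 5500394910/2854016929 97794254025/11416067716]. tr(M)=61126749/6791236, det(M)=50625/6791236
λ_max, λ_min = (61126749/6791236 ± √3735104218019001/46120886407696)/2 = 9, 5625/6791236
σ_max=√9=3, σ_min=√(5625/6791236)=(75/2606) → κ = 104.2400
worst-case relative error ≤ 104.2400 × 1/273 = 0.3818


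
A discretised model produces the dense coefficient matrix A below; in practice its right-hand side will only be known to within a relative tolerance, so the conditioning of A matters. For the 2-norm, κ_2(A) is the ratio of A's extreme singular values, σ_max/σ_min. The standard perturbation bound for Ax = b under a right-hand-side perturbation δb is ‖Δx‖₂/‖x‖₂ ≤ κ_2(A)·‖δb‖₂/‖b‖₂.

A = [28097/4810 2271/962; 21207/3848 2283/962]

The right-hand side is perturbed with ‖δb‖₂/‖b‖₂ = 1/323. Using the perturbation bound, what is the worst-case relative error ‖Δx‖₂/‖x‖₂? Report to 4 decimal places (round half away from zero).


0.2749

M = AᵀA = [23874483769/370177600 497311053/18508880; 497311053/18508880 5184765/462722]. tr(M)=165812401/2190400, det(M)=6365529/8761600
eigenvalues of AᵀA: λ = (tr ± √(tr²−4·det))/2 = 7569/100, 841/87616
κ = σ_max/σ_min = (87/10)/(29/296) = 88.8000
κ_2(A)·‖δb‖/‖b‖ = 0.2749


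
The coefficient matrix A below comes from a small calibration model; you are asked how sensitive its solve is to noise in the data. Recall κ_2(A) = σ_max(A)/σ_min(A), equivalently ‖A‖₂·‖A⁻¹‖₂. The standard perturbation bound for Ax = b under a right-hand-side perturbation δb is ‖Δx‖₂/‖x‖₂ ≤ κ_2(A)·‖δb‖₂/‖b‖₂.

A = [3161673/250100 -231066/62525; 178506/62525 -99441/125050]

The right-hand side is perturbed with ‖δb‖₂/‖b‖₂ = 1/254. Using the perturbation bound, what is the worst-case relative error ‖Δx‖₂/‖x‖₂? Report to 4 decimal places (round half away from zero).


1.4409

M = AᵀA = [1249971021/7442000 -45571491/930250; -45571491/930250 26585901/1860500]. tr(M)=10850517/59536, det(M)=59049/238144
λ_max, λ_min = (10850517/59536 ± √117730203626025/3544535296)/2 = 729/4, 81/59536
κ_2(A) = √(λ_max/λ_min) = √((729/4) / (81/59536)) = 366.0000
bound on ‖Δx‖/‖x‖: κ·ε = 366.0000·1/254 = 1.4409


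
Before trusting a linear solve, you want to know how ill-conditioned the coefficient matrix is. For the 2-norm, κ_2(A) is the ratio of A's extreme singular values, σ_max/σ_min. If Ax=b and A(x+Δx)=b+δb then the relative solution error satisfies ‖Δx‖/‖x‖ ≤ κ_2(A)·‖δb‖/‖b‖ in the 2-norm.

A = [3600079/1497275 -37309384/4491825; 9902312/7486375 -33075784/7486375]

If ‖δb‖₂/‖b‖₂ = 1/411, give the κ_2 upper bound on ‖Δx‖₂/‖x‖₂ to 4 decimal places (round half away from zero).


M = AᵀA = [1460449837721/193930140625 -15019025759416/581790421875; -15019025759416/581790421875 154483808811136/1745371265625]. tr(M)=268204571761/2792594025, det(M)=368947264/2792594025
char-poly roots: 2401/25 and 153664/111703761
κ = σ_max/σ_min = (49/5)/(392/10569) = 264.2250
perturbation bound = 264.2250·1/411 = 0.6429

0.6429


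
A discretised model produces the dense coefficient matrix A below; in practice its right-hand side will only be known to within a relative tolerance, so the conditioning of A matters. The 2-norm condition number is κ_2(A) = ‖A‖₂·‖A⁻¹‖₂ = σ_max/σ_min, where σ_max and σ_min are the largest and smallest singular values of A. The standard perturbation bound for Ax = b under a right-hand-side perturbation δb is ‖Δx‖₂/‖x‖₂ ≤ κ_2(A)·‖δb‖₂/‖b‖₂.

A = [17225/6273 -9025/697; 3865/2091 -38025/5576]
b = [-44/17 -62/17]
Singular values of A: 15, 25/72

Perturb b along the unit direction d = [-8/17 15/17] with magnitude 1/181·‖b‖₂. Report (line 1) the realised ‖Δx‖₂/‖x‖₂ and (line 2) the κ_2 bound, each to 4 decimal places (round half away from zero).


largest singular value 15, smallest 25/72
condition number: 15 ÷ (25/72) = 43.2000
bound on ‖Δx‖/‖x‖: κ·ε = 43.2000·1/181 = 0.2387
solve Ax = b  →  x = [-5.6780 -1.0042]
2-norm of b is 4.4721; of x, 5.7662
re-solving with b+δb shifts x by Δx of norm 0.0712
realised ‖Δx‖/‖x‖ = 0.0123
so the bound overstates the realised error by a factor of ≈ 19.3403 (computed from the unrounded values)

0.0123
0.2387


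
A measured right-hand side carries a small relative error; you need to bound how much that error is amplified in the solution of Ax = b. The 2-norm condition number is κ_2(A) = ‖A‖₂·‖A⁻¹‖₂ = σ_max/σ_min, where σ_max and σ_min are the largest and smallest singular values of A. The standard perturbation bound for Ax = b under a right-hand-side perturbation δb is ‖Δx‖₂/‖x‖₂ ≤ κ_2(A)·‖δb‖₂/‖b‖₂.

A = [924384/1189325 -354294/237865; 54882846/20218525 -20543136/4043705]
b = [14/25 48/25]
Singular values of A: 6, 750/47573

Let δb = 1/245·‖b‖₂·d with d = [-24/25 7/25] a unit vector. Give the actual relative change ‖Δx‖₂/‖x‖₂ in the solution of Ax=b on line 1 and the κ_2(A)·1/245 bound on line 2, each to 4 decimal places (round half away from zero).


1.5534
1.5534

from the listed singular values, σ₁ = 6, σ_n = 750/47573
κ_2(A) = 6 / (750/47573) = 380.5840
bound on ‖Δx‖/‖x‖: κ·ε = 380.5840·1/245 = 1.5534
solve Ax = b  →  x = [0.1569 -0.2941]
‖b‖₂ = 2.0000 and ‖x‖₂ = 0.3333
with δb = [-0.0078 0.0023], A·Δx = δb → ‖Δx‖ = 0.5178
relative error = 1.5534
tightness: 1.5534 against a bound of 1.5534; the bound is attained (ratio 1)


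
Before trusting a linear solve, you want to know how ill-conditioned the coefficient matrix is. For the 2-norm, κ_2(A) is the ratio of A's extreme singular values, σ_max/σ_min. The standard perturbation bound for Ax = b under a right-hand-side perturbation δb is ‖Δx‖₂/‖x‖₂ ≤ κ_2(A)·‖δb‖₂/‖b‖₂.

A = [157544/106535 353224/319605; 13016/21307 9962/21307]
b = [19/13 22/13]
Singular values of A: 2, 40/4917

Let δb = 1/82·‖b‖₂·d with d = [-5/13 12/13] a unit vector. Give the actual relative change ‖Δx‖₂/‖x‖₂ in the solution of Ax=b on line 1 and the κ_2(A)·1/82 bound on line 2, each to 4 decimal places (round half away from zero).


0.0273
2.9982

σ_max = 2, σ_min = 40/4917
condition number: 2 ÷ (40/4917) = 245.8500
worst-case relative error ≤ 245.8500 × 1/82 = 2.9982
solve Ax = b  →  x = [-72.9550 98.9400]
2-norm of b is 2.2361; of x, 122.9291
δb = ε·‖b‖·d = [-0.0105 0.0252]; solving A·Δx = δb gives ‖Δx‖ = 3.3521
dividing the unrounded norms, ‖Δx‖/‖x‖ = 0.0273
realised/bound (from unrounded values) ≈ 0.0091


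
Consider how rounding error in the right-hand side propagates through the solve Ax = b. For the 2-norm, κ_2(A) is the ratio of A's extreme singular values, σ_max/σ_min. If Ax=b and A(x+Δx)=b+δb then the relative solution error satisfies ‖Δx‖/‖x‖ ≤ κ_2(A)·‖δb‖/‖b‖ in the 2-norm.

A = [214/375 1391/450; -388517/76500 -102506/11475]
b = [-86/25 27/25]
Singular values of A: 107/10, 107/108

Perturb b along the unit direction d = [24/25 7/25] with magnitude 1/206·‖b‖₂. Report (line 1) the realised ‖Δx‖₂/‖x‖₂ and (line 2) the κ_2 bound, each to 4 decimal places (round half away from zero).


largest singular value 107/10, smallest 107/108
κ_2(A) = (107/10) / (107/108) = 10.8000
κ_2(A)·‖δb‖/‖b‖ = 0.0524
solve Ax = b  →  x = [2.5838 -1.5899]
2-norm of b is 3.6056; of x, 3.0338
with δb = [0.0168 0.0049], A·Δx = δb → ‖Δx‖ = 0.0177
relative error = 0.0058
tightness: 0.0058 against a bound of 0.0524 (unrounded ratio ≈ 0.1111)

0.0058
0.0524


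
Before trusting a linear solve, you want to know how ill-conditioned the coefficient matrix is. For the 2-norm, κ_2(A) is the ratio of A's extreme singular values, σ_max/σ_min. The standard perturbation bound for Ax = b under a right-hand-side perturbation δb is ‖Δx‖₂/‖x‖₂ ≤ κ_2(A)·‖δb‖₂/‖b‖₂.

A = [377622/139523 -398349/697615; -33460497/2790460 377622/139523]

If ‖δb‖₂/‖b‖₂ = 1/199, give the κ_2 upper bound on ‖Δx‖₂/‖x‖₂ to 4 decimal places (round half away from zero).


1.6683

AᵀA = [699966811089/4632163600 -3937275783/115804090; -3937275783/115804090 2215134621/289510225]; tr = 17499321/110224, det = 15752961/68890000
char-poly roots: 3969/25 and 3969/2755600
κ = σ_max/σ_min = (63/5)/(63/1660) = 332.0000
worst-case relative error ≤ 332.0000 × 1/199 = 1.6683


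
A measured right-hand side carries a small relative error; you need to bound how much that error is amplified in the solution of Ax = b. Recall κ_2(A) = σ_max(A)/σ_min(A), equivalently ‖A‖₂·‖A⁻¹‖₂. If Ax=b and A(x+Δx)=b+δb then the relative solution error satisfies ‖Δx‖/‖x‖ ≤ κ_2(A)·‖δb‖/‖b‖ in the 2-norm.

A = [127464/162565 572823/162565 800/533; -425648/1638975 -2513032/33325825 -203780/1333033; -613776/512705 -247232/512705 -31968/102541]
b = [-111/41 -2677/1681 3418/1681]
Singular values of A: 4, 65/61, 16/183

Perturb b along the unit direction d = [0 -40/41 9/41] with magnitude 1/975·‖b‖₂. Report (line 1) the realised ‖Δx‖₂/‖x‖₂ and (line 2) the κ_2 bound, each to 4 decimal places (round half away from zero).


0.0019
0.0469

σ_max = 4, σ_min = 16/183
condition number: 4 ÷ (16/183) = 45.7500
κ_2(A)·‖δb‖/‖b‖ = 0.0469
solve Ax = b  →  x = [-3.5582 -8.8480 20.8269]
2-norm of b is 3.7417; of x, 22.9065
re-solving with b+δb shifts x by Δx of norm 0.0439
relative error = 0.0019
realised/bound (from unrounded values) ≈ 0.0408


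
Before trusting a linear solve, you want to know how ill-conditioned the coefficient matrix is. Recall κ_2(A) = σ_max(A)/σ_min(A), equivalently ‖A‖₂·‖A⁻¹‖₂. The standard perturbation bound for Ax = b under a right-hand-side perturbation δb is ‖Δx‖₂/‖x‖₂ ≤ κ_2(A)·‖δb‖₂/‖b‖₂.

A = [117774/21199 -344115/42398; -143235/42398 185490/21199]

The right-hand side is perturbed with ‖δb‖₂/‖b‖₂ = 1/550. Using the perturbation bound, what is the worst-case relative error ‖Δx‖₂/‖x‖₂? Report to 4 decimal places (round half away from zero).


0.0156

M = AᵀA = [90367569/2137444 -39890880/534361; -39890880/534361 304448625/2137444]. tr(M)=683073/3698, det(M)=13286025/29584
λ_max, λ_min = (683073/3698 ± √110505715776/3418801)/2 = 729/4, 18225/7396
σ_max=√(729/4)=(27/2), σ_min=√(18225/7396)=(135/86) → κ = 8.6000
κ_2(A)·‖δb‖/‖b‖ = 0.0156


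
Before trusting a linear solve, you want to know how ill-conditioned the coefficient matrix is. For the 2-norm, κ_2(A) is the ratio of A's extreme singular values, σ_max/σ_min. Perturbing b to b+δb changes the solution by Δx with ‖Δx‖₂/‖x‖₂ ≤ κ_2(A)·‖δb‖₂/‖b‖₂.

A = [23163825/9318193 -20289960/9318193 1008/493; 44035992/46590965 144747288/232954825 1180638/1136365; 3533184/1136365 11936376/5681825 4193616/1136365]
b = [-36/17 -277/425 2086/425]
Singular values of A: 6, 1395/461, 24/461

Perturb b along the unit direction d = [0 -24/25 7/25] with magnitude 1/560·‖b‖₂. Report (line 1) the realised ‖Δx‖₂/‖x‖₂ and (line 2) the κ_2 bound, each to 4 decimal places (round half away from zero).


σ_max = 6, σ_min = 24/461
κ = σ_max/σ_min = 6/(24/461) = 115.2500
perturbation bound = 115.2500·1/560 = 0.2058
solve Ax = b  →  x = [-27.0942 -4.7413 26.8563]
‖b‖ = 5.3852, ‖x‖ = 38.4427
re-solving with b+δb shifts x by Δx of norm 0.1847
relative error = 0.0048
realised/bound (from unrounded values) ≈ 0.0233

0.0048
0.2058


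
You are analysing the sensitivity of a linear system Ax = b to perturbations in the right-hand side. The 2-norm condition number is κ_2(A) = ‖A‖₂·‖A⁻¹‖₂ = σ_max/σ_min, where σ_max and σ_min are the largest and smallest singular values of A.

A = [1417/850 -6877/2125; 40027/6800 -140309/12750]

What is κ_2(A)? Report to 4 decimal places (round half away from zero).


240.0000

form AᵀA = [2769065/73984 -9734231/138720; -9734231/138720 34222669/260100] with trace 9734569/57600 and determinant 28561/57600
λ_max, λ_min = (9734569/57600 ± √94755253161361/3317760000)/2 = 169, 169/57600
so κ_2 = √(169 / (169/57600)) = 240.0000


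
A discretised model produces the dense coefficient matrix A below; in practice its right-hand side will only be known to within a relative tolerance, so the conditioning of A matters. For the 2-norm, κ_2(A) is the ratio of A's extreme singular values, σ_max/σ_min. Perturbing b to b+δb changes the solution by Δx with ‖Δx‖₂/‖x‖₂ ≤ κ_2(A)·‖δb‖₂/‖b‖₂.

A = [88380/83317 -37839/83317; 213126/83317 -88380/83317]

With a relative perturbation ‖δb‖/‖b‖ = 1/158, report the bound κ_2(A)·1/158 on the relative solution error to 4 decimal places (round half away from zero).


M = AᵀA = [314992404/41075281 -131244300/41075281; -131244300/41075281 54691209/41075281]. tr(M)=2187477/243049, det(M)=324/243049
eigenvalues of AᵀA: λ = (tr ± √(tr²−4·det))/2 = 9, 36/243049
σ_max=√9=3, σ_min=√(36/243049)=(6/493) → κ = 246.5000
bound on ‖Δx‖/‖x‖: κ·ε = 246.5000·1/158 = 1.5601

1.5601


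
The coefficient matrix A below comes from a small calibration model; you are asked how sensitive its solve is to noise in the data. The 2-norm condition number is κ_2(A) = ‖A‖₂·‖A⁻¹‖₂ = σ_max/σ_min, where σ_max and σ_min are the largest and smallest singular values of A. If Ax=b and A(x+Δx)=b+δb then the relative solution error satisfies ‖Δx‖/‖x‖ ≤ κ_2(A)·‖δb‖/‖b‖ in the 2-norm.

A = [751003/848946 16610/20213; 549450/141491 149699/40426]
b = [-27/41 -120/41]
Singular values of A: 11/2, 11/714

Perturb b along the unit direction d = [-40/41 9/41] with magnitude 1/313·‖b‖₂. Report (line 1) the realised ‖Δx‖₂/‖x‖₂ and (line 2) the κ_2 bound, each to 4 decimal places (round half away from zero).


1.1406
1.1406

from the listed singular values, σ₁ = 11/2, σ_n = 11/714
condition number: (11/2) ÷ (11/714) = 357.0000
bound on ‖Δx‖/‖x‖: κ·ε = 357.0000·1/313 = 1.1406
solve Ax = b  →  x = [-0.3950 -0.3762]
‖b‖₂ = 3.0000 and ‖x‖₂ = 0.5455
with δb = [-0.0094 0.0021], A·Δx = δb → ‖Δx‖ = 0.6221
dividing the unrounded norms, ‖Δx‖/‖x‖ = 1.1406
tightness: 1.1406 against a bound of 1.1406; the bound is attained (ratio 1)


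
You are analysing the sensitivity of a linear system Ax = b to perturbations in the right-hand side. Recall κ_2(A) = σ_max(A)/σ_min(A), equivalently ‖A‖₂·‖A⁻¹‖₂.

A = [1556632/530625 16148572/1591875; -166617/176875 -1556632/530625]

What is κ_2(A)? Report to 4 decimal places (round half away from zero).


AᵀA = [4276726729/450500625 43954617784/1351501875; 43954617784/1351501875 452134890064/4054505625]; tr = 785000689/6487209, det = 5856400/6487209
eigenvalues of AᵀA: λ = (tr ± √(tr²−4·det))/2 = 121, 48400/6487209
κ_2(A) = √(λ_max/λ_min) = √(121 / (48400/6487209)) = 127.3500

127.3500


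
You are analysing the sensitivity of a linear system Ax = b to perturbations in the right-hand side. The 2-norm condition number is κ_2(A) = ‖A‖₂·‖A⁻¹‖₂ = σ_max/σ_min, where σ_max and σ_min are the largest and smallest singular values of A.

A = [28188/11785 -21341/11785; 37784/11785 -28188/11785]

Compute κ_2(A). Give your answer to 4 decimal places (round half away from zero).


294.6250

AᵀA = [88887760/5555449 -66664620/5555449; -66664620/5555449 50000065/5555449]; tr = 138887825/5555449, det = 40000/5555449
eigenvalues of AᵀA: λ = (tr ± √(tr²−4·det))/2 = 25, 1600/5555449
so κ_2 = √(25 / (1600/5555449)) = 294.6250


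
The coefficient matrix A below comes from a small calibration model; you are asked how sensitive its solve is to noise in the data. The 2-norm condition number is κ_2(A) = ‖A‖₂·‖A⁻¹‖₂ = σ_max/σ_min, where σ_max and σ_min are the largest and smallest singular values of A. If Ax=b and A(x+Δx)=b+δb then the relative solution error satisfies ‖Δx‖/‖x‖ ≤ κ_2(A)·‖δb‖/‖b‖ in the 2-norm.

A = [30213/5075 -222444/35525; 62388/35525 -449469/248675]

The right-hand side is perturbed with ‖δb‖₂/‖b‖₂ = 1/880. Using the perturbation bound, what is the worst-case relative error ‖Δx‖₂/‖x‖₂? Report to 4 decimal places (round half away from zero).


0.3898

form AᵀA = [77793129/2019241 -571769280/14134687; -571769280/14134687 4202572329/98942809] with trace 9529650/117649 and determinant 6561/117649
solving λ² − 9529650/117649·λ + 6561/117649 = 0 gives λ = 81, 81/117649
κ = σ_max/σ_min = 9/(9/343) = 343.0000
bound on ‖Δx‖/‖x‖: κ·ε = 343.0000·1/880 = 0.3898


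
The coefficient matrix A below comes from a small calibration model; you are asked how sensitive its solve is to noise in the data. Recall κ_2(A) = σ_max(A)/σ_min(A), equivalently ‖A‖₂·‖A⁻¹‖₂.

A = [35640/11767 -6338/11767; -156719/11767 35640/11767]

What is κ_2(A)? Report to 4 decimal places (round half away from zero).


M = AᵀA = [15366481/82369 -3457080/82369; -3457080/82369 779524/82369]. tr(M)=9605/49, det(M)=4
λ_max, λ_min = (9605/49 ± √92217609/2401)/2 = 196, 1/49
so κ_2 = √(196 / (1/49)) = 98.0000

98.0000


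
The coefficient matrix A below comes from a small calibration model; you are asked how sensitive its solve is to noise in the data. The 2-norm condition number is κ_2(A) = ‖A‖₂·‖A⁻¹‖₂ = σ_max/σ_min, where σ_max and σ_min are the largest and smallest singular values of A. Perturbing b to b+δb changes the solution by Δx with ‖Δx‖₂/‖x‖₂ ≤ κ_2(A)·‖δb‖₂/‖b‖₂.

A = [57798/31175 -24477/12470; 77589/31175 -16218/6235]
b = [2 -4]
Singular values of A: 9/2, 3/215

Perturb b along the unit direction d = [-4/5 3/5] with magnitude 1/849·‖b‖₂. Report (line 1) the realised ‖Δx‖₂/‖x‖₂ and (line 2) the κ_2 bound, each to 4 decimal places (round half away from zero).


0.0013
0.3799

σ_max = 9/2, σ_min = 3/215
condition number: (9/2) ÷ (3/215) = 322.5000
bound on ‖Δx‖/‖x‖: κ·ε = 322.5000·1/849 = 0.3799
solve Ax = b  →  x = [-207.8927 -197.3793]
‖b‖ = 4.4721, ‖x‖ = 286.6670
with δb = [-0.0042 0.0032], A·Δx = δb → ‖Δx‖ = 0.3775
realised ‖Δx‖/‖x‖ = 0.0013
so the bound overstates the realised error by a factor of ≈ 288.4531 (computed from the unrounded values)


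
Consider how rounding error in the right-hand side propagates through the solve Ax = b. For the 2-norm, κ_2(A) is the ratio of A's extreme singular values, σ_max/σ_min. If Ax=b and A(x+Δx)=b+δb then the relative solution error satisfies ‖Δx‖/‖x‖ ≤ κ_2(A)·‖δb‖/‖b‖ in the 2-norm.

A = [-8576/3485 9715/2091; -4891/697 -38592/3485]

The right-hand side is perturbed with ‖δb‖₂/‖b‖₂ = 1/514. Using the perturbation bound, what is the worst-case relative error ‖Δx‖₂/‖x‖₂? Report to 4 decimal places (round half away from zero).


M = AᵀA = [399521/7225 287296/4335; 287296/4335 9377521/65025]. tr(M)=8978/45, det(M)=20151121/5625
solving λ² − 8978/45·λ + 20151121/5625 = 0 gives λ = 4489/25, 4489/225
κ = σ_max/σ_min = (67/5)/(67/15) = 3.0000
worst-case relative error ≤ 3.0000 × 1/514 = 0.0058

0.0058


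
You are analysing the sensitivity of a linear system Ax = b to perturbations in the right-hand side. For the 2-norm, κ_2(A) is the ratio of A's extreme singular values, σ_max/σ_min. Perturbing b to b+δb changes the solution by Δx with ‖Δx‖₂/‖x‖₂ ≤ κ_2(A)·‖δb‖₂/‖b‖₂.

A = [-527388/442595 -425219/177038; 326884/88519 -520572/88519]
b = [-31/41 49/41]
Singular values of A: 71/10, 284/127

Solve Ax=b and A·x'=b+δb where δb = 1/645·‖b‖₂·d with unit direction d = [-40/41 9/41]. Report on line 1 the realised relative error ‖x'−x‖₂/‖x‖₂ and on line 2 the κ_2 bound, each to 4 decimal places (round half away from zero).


σ_max = 71/10, σ_min = 284/127
condition number: (71/10) ÷ (284/127) = 3.1750
κ_2(A)·‖δb‖/‖b‖ = 0.0049
solve Ax = b  →  x = [0.4609 0.0862]
‖b‖₂ = 1.4142 and ‖x‖₂ = 0.4688
with δb = [-0.0021 0.0005], A·Δx = δb → ‖Δx‖ = 0.0010
relative error = 0.0021
realised/bound (from unrounded values) ≈ 0.4248

0.0021
0.0049


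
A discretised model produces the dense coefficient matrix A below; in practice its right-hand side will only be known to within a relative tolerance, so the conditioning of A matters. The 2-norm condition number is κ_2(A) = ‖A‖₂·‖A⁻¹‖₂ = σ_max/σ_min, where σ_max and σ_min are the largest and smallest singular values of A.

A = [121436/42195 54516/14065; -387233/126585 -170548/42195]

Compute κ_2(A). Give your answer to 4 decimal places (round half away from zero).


218.2500

AᵀA = [336111433/19053225 149374148/6351075; 149374148/6351075 66390688/2117025]; tr = 37345105/762129, det = 38416/762129
char-poly roots: 49 and 784/762129
κ_2(A) = √(λ_max/λ_min) = √(49 / (784/762129)) = 218.2500


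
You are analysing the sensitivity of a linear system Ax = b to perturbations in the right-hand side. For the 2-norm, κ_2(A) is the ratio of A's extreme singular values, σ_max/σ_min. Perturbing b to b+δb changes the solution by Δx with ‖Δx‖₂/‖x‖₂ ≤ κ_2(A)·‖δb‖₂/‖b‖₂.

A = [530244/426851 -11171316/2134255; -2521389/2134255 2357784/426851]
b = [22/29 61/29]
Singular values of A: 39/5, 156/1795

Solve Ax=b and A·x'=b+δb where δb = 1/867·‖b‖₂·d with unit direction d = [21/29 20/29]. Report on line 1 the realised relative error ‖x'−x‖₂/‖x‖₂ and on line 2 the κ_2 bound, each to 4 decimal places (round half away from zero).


largest singular value 39/5, smallest 156/1795
condition number: (39/5) ÷ (156/1795) = 89.7500
κ_2(A)·‖δb‖/‖b‖ = 0.1035
solve Ax = b  →  x = [22.4234 5.1767]
‖b‖₂ = 2.2361 and ‖x‖₂ = 23.0132
re-solving with b+δb shifts x by Δx of norm 0.0297
relative error = 0.0013
tightness: 0.0013 against a bound of 0.1035 (unrounded ratio ≈ 0.0125)

0.0013
0.1035


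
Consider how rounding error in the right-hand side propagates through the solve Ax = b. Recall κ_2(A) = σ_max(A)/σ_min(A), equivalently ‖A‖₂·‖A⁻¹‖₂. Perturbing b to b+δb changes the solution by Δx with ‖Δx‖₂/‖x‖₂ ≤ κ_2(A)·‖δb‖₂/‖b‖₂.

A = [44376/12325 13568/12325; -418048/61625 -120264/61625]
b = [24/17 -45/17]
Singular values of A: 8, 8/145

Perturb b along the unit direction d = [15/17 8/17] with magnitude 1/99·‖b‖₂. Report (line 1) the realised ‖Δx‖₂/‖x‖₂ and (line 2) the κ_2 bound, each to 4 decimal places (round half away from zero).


largest singular value 8, smallest 8/145
κ_2(A) = 8 / (8/145) = 145.0000
worst-case relative error ≤ 145.0000 × 1/99 = 1.4646
solve Ax = b  →  x = [0.3600 0.1050]
2-norm of b is 3.0000; of x, 0.3750
Δx = A⁻¹·δb where δb = 1/99·3.0000·d; ‖Δx‖ = 0.5492
relative error = 1.4646
tightness: 1.4646 against a bound of 1.4646; the bound is attained (ratio 1)

1.4646
1.4646


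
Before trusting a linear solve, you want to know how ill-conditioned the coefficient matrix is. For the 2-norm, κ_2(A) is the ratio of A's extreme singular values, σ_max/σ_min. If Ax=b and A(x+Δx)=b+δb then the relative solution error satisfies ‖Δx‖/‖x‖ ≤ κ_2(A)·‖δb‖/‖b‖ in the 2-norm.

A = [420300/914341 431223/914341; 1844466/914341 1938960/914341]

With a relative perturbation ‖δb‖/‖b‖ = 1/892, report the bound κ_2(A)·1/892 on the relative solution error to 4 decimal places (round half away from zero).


AᵀA = [2128915476/497334601 2235329460/497334601; 2235329460/497334601 2347126209/497334601]; tr = 5322285/591361, det = 324/591361
solving λ² − 5322285/591361·λ + 324/591361 = 0 gives λ = 9, 36/591361
κ = σ_max/σ_min = 3/(6/769) = 384.5000
worst-case relative error ≤ 384.5000 × 1/892 = 0.4311

0.4311


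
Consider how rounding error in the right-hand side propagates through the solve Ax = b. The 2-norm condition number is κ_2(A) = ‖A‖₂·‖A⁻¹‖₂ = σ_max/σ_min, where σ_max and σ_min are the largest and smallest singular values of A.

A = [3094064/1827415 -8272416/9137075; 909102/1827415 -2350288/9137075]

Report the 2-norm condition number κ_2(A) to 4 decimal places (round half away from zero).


268.7375

M = AᵀA = [415987939300/133577823289 -221856288480/133577823289; -221856288480/133577823289 118330752256/133577823289]. tr(M)=1848853604/462207001, det(M)=102400/462207001
λ_max, λ_min = (1848853604/462207001 ± √3418070329036179216/213635311773414001)/2 = 4, 25600/462207001
so κ_2 = √(4 / (25600/462207001)) = 268.7375


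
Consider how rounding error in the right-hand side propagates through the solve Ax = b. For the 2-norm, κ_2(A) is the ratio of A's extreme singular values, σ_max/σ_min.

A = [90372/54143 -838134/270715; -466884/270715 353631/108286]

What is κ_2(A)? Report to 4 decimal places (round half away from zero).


AᵀA = [501971616/87142225 -37644750/3485689; -37644750/3485689 7058557089/348568900]; tr = 9066443553/348568900, det = 27060804/2178555625
λ_max, λ_min = (9066443553/348568900 ± √131510978983580625/194400444875536)/2 = 2601/100, 41616/87142225
so κ_2 = √((2601/100) / (41616/87142225)) = 233.3750

233.3750


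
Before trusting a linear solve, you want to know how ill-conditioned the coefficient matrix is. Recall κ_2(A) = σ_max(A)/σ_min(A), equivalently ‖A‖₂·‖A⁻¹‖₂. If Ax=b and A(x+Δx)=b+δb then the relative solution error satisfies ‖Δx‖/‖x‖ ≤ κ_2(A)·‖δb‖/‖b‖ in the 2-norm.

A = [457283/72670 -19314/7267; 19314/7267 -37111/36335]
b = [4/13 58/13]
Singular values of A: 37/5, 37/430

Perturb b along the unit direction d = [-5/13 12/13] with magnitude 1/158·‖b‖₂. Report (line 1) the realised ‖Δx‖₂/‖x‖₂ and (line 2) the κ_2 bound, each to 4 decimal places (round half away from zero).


σ_max = 37/5, σ_min = 37/430
κ = σ_max/σ_min = (37/5)/(37/430) = 86.0000
worst-case relative error ≤ 86.0000 × 1/158 = 0.5443
solve Ax = b  →  x = [18.1289 42.8067]
‖b‖₂ = 4.4721 and ‖x‖₂ = 46.4873
re-solving with b+δb shifts x by Δx of norm 0.3289
dividing the unrounded norms, ‖Δx‖/‖x‖ = 0.0071
realised/bound (from unrounded values) ≈ 0.0130

0.0071
0.5443


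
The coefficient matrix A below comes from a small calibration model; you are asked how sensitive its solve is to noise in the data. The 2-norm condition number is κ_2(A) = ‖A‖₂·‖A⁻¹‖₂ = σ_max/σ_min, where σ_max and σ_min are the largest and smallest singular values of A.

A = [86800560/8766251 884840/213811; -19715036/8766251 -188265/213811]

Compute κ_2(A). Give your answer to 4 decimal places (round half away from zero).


205.5875

M = AᵀA = [362559825232/3516549517 151062399180/3516549517; 151062399180/3516549517 62952733525/3516549517]. tr(M)=32731735289/270503809, det(M)=93702400/270503809
char-poly roots: 121 and 774400/270503809
κ_2(A) = √(λ_max/λ_min) = √(121 / (774400/270503809)) = 205.5875


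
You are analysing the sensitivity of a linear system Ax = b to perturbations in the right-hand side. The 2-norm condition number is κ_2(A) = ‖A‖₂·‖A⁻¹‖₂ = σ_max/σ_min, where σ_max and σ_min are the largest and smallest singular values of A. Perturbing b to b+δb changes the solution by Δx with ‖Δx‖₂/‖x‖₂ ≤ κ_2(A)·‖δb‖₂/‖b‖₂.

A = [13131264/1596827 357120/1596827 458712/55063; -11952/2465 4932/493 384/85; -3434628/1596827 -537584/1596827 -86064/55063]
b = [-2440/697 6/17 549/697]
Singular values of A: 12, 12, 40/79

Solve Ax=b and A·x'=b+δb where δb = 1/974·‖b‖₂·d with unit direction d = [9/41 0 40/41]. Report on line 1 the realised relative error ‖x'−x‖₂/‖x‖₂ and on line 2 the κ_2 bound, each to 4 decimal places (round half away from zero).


0.0243
0.0243

σ_max = 12, σ_min = 40/79
κ_2(A) = 12 / (40/79) = 23.7000
κ_2(A)·‖δb‖/‖b‖ = 0.0243
solve Ax = b  →  x = [-0.2236 0.0172 -0.2000]
‖b‖ = 3.6056, ‖x‖ = 0.3005
Δx = A⁻¹·δb where δb = 1/974·3.6056·d; ‖Δx‖ = 0.0073
dividing the unrounded norms, ‖Δx‖/‖x‖ = 0.0243
realised/bound = 1 exactly: the bound is attained for this b and d


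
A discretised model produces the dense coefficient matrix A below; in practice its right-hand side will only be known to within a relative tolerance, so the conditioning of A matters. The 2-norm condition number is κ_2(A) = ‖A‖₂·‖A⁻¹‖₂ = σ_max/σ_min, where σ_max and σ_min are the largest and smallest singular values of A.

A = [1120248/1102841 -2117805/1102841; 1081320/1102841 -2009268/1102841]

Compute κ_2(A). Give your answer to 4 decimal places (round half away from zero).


279.6250

AᵀA = [2882530944/1446204841 -5404433400/1446204841; -5404433400/1446204841 10133479089/1446204841]; tr = 45038097/5004169, det = 5184/5004169
char-poly roots: 9 and 576/5004169
so κ_2 = √(9 / (576/5004169)) = 279.6250


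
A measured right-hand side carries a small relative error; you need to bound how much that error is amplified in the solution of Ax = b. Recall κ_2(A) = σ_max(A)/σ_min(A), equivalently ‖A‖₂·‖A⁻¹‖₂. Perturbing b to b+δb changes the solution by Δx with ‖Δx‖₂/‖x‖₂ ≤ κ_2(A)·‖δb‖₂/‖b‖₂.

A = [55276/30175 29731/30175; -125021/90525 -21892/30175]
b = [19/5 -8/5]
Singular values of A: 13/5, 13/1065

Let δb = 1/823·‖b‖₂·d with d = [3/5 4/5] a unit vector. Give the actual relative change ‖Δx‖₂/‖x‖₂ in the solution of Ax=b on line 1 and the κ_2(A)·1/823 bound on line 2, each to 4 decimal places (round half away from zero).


0.0050
0.2588

largest singular value 13/5, smallest 13/1065
κ = σ_max/σ_min = (13/5)/(13/1065) = 213.0000
worst-case relative error ≤ 213.0000 × 1/823 = 0.2588
solve Ax = b  →  x = [-37.1946 73.0090]
‖b‖₂ = 4.1231 and ‖x‖₂ = 81.9375
Δx = A⁻¹·δb where δb = 1/823·4.1231·d; ‖Δx‖ = 0.4104
relative error = 0.0050
realised/bound (from unrounded values) ≈ 0.0194


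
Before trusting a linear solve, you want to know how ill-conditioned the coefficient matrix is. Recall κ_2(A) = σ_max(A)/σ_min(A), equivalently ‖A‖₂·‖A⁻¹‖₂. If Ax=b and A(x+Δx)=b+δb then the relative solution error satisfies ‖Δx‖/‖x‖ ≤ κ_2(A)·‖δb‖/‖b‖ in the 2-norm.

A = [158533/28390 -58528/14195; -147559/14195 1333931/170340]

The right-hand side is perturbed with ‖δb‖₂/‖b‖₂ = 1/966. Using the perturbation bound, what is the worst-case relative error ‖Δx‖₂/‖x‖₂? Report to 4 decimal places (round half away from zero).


0.2593

form AᵀA = [388329917/2788900 -873720557/8366700; -873720557/8366700 7863833113/100400400] with trace 873748405/4016016 and determinant 12117361/16064064
eigenvalues of AᵀA: λ = (tr ± √(tr²−4·det))/2 = 3481/16, 3481/1004004
so κ_2 = √((3481/16) / (3481/1004004)) = 250.5000
worst-case relative error ≤ 250.5000 × 1/966 = 0.2593


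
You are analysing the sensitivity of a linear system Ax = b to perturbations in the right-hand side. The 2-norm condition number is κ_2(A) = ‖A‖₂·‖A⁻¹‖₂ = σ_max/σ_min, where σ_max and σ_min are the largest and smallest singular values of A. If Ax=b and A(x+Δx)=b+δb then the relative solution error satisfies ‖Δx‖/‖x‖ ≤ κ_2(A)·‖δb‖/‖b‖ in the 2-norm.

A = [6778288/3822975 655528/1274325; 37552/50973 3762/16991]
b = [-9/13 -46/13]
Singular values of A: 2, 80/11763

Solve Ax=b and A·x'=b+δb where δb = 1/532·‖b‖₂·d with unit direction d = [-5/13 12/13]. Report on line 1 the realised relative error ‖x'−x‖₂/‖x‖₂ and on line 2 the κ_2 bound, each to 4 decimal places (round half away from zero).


0.0023
0.5528

σ_max = 2, σ_min = 80/11763
condition number: 2 ÷ (80/11763) = 294.0750
worst-case relative error ≤ 294.0750 × 1/532 = 0.5528
solve Ax = b  →  x = [122.5515 -423.7480]
‖b‖ = 3.6056, ‖x‖ = 441.1136
Δx = A⁻¹·δb where δb = 1/532·3.6056·d; ‖Δx‖ = 0.9965
realised ‖Δx‖/‖x‖ = 0.0023
tightness: 0.0023 against a bound of 0.5528 (unrounded ratio ≈ 0.0041)


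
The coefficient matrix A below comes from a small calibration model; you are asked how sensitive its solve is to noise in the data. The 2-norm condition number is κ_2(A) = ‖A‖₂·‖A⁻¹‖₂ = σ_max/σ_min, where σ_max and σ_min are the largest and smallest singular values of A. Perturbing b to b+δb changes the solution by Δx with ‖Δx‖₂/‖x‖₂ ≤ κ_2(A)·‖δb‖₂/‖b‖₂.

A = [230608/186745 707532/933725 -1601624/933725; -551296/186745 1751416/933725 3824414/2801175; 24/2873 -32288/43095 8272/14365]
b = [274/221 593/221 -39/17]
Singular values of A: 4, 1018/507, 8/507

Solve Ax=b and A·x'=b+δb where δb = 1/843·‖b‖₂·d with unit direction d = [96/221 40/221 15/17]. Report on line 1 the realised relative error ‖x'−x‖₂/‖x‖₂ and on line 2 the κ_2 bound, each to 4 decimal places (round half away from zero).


σ_max = 4, σ_min = 8/507
κ_2(A) = 4 / (8/507) = 253.5000
worst-case relative error ≤ 253.5000 × 1/843 = 0.3007
solve Ax = b  →  x = [-38.4250 -29.0447 -41.2165]
2-norm of b is 3.7417; of x, 63.3946
re-solving with b+δb shifts x by Δx of norm 0.2813
realised ‖Δx‖/‖x‖ = 0.0044
tightness: 0.0044 against a bound of 0.3007 (unrounded ratio ≈ 0.0148)

0.0044
0.3007


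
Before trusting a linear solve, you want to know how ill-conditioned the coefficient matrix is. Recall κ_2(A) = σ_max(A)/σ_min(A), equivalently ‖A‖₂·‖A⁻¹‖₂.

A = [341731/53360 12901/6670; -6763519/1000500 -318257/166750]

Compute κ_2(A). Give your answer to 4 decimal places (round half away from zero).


AᵀA = [1651380449161/19044000000 20067072977/793500000; 20067072977/793500000 122062957/16531250]; tr = 2867195161/30470400, det = 88529281/121881600
solving λ² − 2867195161/30470400·λ + 88529281/121881600 = 0 gives λ = 9409/100, 9409/1218816
so κ_2 = √((9409/100) / (9409/1218816)) = 110.4000

110.4000


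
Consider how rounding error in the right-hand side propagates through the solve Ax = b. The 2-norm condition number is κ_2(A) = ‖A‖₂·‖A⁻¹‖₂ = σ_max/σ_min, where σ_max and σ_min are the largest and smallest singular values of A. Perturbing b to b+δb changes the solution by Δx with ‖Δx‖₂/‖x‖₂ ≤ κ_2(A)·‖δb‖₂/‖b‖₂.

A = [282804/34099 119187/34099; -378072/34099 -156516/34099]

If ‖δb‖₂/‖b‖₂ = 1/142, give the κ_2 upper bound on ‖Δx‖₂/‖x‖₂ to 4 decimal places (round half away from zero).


2.3090

form AᵀA = [222916539600/1162741801 92880877500/1162741801; 92880877500/1162741801 38702799225/1162741801] with trace 1548043425/6880129 and determinant 3240000/6880129
λ_max, λ_min = (1548043425/6880129 ± √2396349279213890625/47336175056641)/2 = 225, 14400/6880129
κ_2(A) = √(λ_max/λ_min) = √(225 / (14400/6880129)) = 327.8750
bound on ‖Δx‖/‖x‖: κ·ε = 327.8750·1/142 = 2.3090
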